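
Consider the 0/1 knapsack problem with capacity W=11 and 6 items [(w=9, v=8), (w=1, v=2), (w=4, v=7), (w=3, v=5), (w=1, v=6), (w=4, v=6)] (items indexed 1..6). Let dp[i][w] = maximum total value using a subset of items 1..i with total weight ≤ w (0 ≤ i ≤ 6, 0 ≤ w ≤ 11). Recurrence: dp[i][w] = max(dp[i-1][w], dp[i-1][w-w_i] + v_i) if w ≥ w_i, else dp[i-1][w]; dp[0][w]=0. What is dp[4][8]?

i\w   0   1   2   3   4   5   6   7   8   9  10  11
  0   0   0   0   0   0   0   0   0   0   0   0   0
  1   0   0   0   0   0   0   0   0   0   8   8   8
  2   0   2   2   2   2   2   2   2   2   8  10  10
  3   0   2   2   2   7   9   9   9   9   9  10  10
  4   0   2   2   5   7   9   9  12  14  14  14  14
  5   0   6   8   8  11  13  15  15  18  20  20  20
  6   0   6   8   8  11  13  15  15  18  20  21  21

14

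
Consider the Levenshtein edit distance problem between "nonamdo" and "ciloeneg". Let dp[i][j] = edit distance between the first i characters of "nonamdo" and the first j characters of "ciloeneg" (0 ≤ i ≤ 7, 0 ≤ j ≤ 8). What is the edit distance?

8

   ''  c  i  l  o  e  n  e  g
''  0  1  2  3  4  5  6  7  8
 n  1  1  2  3  4  5  5  6  7
 o  2  2  2  3  3  4  5  6  7
 n  3  3  3  3  4  4  4  5  6
 a  4  4  4  4  4  5  5  5  6
 m  5  5  5  5  5  5  6  6  6
 d  6  6  6  6  6  6  6  7  7
 o  7  7  7  7  6  7  7  7  8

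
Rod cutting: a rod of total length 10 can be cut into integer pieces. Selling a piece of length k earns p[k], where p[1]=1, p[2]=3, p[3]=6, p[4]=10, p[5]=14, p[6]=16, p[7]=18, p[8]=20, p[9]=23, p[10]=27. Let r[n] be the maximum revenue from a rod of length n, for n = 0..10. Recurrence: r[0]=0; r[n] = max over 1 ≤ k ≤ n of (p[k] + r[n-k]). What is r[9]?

   n    0    1    2    3    4    5    6    7    8    9   10
r[n]    0    1    3    6   10   14   16   18   20   24   28

24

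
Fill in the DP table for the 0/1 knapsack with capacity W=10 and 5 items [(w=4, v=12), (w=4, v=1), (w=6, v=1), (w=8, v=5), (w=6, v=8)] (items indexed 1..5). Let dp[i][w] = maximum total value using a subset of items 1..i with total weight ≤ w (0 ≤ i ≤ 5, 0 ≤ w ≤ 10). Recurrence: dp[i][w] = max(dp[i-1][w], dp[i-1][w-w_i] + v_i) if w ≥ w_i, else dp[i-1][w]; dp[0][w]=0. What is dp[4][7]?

12

i\w   0   1   2   3   4   5   6   7   8   9  10
  0   0   0   0   0   0   0   0   0   0   0   0
  1   0   0   0   0  12  12  12  12  12  12  12
  2   0   0   0   0  12  12  12  12  13  13  13
  3   0   0   0   0  12  12  12  12  13  13  13
  4   0   0   0   0  12  12  12  12  13  13  13
  5   0   0   0   0  12  12  12  12  13  13  20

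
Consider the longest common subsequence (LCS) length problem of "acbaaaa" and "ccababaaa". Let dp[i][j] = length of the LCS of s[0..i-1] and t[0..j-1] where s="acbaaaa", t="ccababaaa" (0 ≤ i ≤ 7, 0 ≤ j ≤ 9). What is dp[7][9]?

6

   ''  c  c  a  b  a  b  a  a  a
''  0  0  0  0  0  0  0  0  0  0
 a  0  0  0  1  1  1  1  1  1  1
 c  0  1  1  1  1  1  1  1  1  1
 b  0  1  1  1  2  2  2  2  2  2
 a  0  1  1  2  2  3  3  3  3  3
 a  0  1  1  2  2  3  3  4  4  4
 a  0  1  1  2  2  3  3  4  5  5
 a  0  1  1  2  2  3  3  4  5  6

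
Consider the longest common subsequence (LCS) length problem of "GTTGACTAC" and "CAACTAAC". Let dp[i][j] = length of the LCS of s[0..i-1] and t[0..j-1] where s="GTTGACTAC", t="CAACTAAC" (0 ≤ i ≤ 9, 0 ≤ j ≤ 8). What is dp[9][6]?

   ''  C  A  A  C  T  A  A  C
''  0  0  0  0  0  0  0  0  0
 G  0  0  0  0  0  0  0  0  0
 T  0  0  0  0  0  1  1  1  1
 T  0  0  0  0  0  1  1  1  1
 G  0  0  0  0  0  1  1  1  1
 A  0  0  1  1  1  1  2  2  2
 C  0  1  1  1  2  2  2  2  3
 T  0  1  1  1  2  3  3  3  3
 A  0  1  2  2  2  3  4  4  4
 C  0  1  2  2  3  3  4  4  5

4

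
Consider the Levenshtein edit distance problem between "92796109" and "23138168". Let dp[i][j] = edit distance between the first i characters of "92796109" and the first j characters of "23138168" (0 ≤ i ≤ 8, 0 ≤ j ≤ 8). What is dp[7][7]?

   ''  2  3  1  3  8  1  6  8
''  0  1  2  3  4  5  6  7  8
 9  1  1  2  3  4  5  6  7  8
 2  2  1  2  3  4  5  6  7  8
 7  3  2  2  3  4  5  6  7  8
 9  4  3  3  3  4  5  6  7  8
 6  5  4  4  4  4  5  6  6  7
 1  6  5  5  4  5  5  5  6  7
 0  7  6  6  5  5  6  6  6  7
 9  8  7  7  6  6  6  7  7  7

6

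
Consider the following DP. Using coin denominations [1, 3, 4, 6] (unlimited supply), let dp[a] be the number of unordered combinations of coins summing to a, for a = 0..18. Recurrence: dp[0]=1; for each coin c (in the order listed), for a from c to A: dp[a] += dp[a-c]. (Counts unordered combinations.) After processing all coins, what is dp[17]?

after  coin     0     1     2     3     4     5     6     7     8     9    10    11    12    13    14    15    16    17    18
          1     1     1     1     1     1     1     1     1     1     1     1     1     1     1     1     1     1     1     1
          3     1     1     1     2     2     2     3     3     3     4     4     4     5     5     5     6     6     6     7
          4     1     1     1     2     3     3     4     5     6     7     8     9    11    12    13    15    17    18    20
          6     1     1     1     2     3     3     5     6     7     9    11    12    16    18    20    24    28    30    36

30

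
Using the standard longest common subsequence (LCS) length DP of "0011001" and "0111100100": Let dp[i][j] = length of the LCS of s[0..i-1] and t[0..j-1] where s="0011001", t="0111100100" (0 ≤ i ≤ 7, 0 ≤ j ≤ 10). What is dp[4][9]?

   ''  0  1  1  1  1  0  0  1  0  0
''  0  0  0  0  0  0  0  0  0  0  0
 0  0  1  1  1  1  1  1  1  1  1  1
 0  0  1  1  1  1  1  2  2  2  2  2
 1  0  1  2  2  2  2  2  2  3  3  3
 1  0  1  2  3  3  3  3  3  3  3  3
 0  0  1  2  3  3  3  4  4  4  4  4
 0  0  1  2  3  3  3  4  5  5  5  5
 1  0  1  2  3  4  4  4  5  6  6  6

3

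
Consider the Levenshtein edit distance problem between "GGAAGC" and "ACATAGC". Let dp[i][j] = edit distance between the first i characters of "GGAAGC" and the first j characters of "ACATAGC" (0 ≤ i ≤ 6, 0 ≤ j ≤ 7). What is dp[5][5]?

   ''  A  C  A  T  A  G  C
''  0  1  2  3  4  5  6  7
 G  1  1  2  3  4  5  5  6
 G  2  2  2  3  4  5  5  6
 A  3  2  3  2  3  4  5  6
 A  4  3  3  3  3  3  4  5
 G  5  4  4  4  4  4  3  4
 C  6  5  4  5  5  5  4  3

4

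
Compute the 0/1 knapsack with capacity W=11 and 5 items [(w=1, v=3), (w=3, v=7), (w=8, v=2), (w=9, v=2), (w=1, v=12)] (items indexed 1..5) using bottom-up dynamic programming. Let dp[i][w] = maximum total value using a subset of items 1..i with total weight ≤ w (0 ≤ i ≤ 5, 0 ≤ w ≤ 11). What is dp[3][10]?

10

i\w   0   1   2   3   4   5   6   7   8   9  10  11
  0   0   0   0   0   0   0   0   0   0   0   0   0
  1   0   3   3   3   3   3   3   3   3   3   3   3
  2   0   3   3   7  10  10  10  10  10  10  10  10
  3   0   3   3   7  10  10  10  10  10  10  10  10
  4   0   3   3   7  10  10  10  10  10  10  10  10
  5   0  12  15  15  19  22  22  22  22  22  22  22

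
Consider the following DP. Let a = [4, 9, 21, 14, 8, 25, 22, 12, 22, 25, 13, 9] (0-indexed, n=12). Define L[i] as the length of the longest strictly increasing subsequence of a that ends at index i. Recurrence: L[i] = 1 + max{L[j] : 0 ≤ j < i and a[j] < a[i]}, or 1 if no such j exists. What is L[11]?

3

   i    0    1    2    3    4    5    6    7    8    9   10   11
a[i]    4    9   21   14    8   25   22   12   22   25   13    9
L[i]    1    2    3    3    2    4    4    3    4    5    4    3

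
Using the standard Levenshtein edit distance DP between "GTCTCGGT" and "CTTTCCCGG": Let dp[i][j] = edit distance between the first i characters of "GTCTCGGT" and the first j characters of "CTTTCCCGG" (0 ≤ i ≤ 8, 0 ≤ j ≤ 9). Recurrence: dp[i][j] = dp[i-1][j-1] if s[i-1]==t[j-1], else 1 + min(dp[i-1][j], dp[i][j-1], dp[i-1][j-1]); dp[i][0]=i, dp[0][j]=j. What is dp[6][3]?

4

   ''  C  T  T  T  C  C  C  G  G
''  0  1  2  3  4  5  6  7  8  9
 G  1  1  2  3  4  5  6  7  7  8
 T  2  2  1  2  3  4  5  6  7  8
 C  3  2  2  2  3  3  4  5  6  7
 T  4  3  2  2  2  3  4  5  6  7
 C  5  4  3  3  3  2  3  4  5  6
 G  6  5  4  4  4  3  3  4  4  5
 G  7  6  5  5  5  4  4  4  4  4
 T  8  7  6  5  5  5  5  5  5  5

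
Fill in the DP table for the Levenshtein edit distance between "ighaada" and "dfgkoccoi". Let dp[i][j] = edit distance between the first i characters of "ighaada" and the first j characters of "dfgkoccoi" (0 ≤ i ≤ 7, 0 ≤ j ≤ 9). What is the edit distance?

   ''  d  f  g  k  o  c  c  o  i
''  0  1  2  3  4  5  6  7  8  9
 i  1  1  2  3  4  5  6  7  8  8
 g  2  2  2  2  3  4  5  6  7  8
 h  3  3  3  3  3  4  5  6  7  8
 a  4  4  4  4  4  4  5  6  7  8
 a  5  5  5  5  5  5  5  6  7  8
 d  6  5  6  6  6  6  6  6  7  8
 a  7  6  6  7  7  7  7  7  7  8

8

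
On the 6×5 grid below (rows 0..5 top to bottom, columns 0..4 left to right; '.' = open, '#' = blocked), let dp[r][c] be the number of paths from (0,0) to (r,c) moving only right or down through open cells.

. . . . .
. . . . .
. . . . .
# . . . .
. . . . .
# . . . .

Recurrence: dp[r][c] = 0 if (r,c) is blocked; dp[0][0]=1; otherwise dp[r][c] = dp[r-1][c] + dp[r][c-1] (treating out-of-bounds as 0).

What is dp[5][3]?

46

r\c   0   1   2   3   4
  0   1   1   1   1   1
  1   1   2   3   4   5
  2   1   3   6  10  15
  3   0   3   9  19  34
  4   0   3  12  31  65
  5   0   3  15  46 111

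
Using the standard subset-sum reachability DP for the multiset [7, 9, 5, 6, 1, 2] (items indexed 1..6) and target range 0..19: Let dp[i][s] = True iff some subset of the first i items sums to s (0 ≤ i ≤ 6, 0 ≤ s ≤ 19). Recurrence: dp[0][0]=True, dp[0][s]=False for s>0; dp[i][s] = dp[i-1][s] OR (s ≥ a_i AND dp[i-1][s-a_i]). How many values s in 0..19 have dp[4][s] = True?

i\s   0   1   2   3   4   5   6   7   8   9  10  11  12  13  14  15  16  17  18  19
  0   T   F   F   F   F   F   F   F   F   F   F   F   F   F   F   F   F   F   F   F
  1   T   F   F   F   F   F   F   T   F   F   F   F   F   F   F   F   F   F   F   F
  2   T   F   F   F   F   F   F   T   F   T   F   F   F   F   F   F   T   F   F   F
  3   T   F   F   F   F   T   F   T   F   T   F   F   T   F   T   F   T   F   F   F
  4   T   F   F   F   F   T   T   T   F   T   F   T   T   T   T   T   T   F   T   F
  5   T   T   F   F   F   T   T   T   T   T   T   T   T   T   T   T   T   T   T   T
  6   T   T   T   T   F   T   T   T   T   T   T   T   T   T   T   T   T   T   T   T

12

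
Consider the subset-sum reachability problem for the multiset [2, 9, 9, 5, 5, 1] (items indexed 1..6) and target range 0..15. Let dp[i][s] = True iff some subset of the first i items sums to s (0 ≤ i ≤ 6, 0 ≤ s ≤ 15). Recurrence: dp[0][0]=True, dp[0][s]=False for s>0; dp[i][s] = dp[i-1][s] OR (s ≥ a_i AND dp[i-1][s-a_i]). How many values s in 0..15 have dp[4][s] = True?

7

i\s   0   1   2   3   4   5   6   7   8   9  10  11  12  13  14  15
  0   T   F   F   F   F   F   F   F   F   F   F   F   F   F   F   F
  1   T   F   T   F   F   F   F   F   F   F   F   F   F   F   F   F
  2   T   F   T   F   F   F   F   F   F   T   F   T   F   F   F   F
  3   T   F   T   F   F   F   F   F   F   T   F   T   F   F   F   F
  4   T   F   T   F   F   T   F   T   F   T   F   T   F   F   T   F
  5   T   F   T   F   F   T   F   T   F   T   T   T   T   F   T   F
  6   T   T   T   T   F   T   T   T   T   T   T   T   T   T   T   T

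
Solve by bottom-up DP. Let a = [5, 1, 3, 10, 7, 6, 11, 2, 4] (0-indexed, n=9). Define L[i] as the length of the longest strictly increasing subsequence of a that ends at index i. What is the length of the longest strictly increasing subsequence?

   i    0    1    2    3    4    5    6    7    8
a[i]    5    1    3   10    7    6   11    2    4
L[i]    1    1    2    3    3    3    4    2    3

4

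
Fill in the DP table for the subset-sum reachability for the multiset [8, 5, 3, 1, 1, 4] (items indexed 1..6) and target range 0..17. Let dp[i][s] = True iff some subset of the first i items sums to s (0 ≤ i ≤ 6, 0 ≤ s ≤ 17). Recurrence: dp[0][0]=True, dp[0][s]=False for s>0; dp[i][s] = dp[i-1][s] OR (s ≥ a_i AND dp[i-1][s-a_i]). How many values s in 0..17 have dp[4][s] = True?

14

i\s   0   1   2   3   4   5   6   7   8   9  10  11  12  13  14  15  16  17
  0   T   F   F   F   F   F   F   F   F   F   F   F   F   F   F   F   F   F
  1   T   F   F   F   F   F   F   F   T   F   F   F   F   F   F   F   F   F
  2   T   F   F   F   F   T   F   F   T   F   F   F   F   T   F   F   F   F
  3   T   F   F   T   F   T   F   F   T   F   F   T   F   T   F   F   T   F
  4   T   T   F   T   T   T   T   F   T   T   F   T   T   T   T   F   T   T
  5   T   T   T   T   T   T   T   T   T   T   T   T   T   T   T   T   T   T
  6   T   T   T   T   T   T   T   T   T   T   T   T   T   T   T   T   T   T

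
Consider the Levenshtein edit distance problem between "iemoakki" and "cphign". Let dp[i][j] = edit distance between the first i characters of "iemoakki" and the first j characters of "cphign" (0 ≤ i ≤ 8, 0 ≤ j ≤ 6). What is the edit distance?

8

   ''  c  p  h  i  g  n
''  0  1  2  3  4  5  6
 i  1  1  2  3  3  4  5
 e  2  2  2  3  4  4  5
 m  3  3  3  3  4  5  5
 o  4  4  4  4  4  5  6
 a  5  5  5  5  5  5  6
 k  6  6  6  6  6  6  6
 k  7  7  7  7  7  7  7
 i  8  8  8  8  7  8  8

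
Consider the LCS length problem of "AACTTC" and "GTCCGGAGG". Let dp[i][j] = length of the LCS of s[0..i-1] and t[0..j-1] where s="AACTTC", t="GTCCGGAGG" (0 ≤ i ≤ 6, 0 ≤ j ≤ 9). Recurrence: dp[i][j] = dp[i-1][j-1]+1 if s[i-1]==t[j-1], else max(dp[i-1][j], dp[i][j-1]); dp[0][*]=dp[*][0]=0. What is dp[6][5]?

2

   ''  G  T  C  C  G  G  A  G  G
''  0  0  0  0  0  0  0  0  0  0
 A  0  0  0  0  0  0  0  1  1  1
 A  0  0  0  0  0  0  0  1  1  1
 C  0  0  0  1  1  1  1  1  1  1
 T  0  0  1  1  1  1  1  1  1  1
 T  0  0  1  1  1  1  1  1  1  1
 C  0  0  1  2  2  2  2  2  2  2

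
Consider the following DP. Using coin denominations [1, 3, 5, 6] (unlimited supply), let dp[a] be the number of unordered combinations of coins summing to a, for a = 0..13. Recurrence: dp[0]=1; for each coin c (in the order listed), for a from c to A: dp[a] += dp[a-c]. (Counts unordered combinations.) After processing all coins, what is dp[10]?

after  coin     0     1     2     3     4     5     6     7     8     9    10    11    12    13
          1     1     1     1     1     1     1     1     1     1     1     1     1     1     1
          3     1     1     1     2     2     2     3     3     3     4     4     4     5     5
          5     1     1     1     2     2     3     4     4     5     6     7     8     9    10
          6     1     1     1     2     2     3     5     5     6     8     9    11    14    15

9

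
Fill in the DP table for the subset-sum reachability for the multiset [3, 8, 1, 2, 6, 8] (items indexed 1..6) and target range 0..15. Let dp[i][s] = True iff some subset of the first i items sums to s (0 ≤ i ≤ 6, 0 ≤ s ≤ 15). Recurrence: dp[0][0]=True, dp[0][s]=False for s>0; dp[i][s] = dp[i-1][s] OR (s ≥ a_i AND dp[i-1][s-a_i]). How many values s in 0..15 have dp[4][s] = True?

14

i\s   0   1   2   3   4   5   6   7   8   9  10  11  12  13  14  15
  0   T   F   F   F   F   F   F   F   F   F   F   F   F   F   F   F
  1   T   F   F   T   F   F   F   F   F   F   F   F   F   F   F   F
  2   T   F   F   T   F   F   F   F   T   F   F   T   F   F   F   F
  3   T   T   F   T   T   F   F   F   T   T   F   T   T   F   F   F
  4   T   T   T   T   T   T   T   F   T   T   T   T   T   T   T   F
  5   T   T   T   T   T   T   T   T   T   T   T   T   T   T   T   T
  6   T   T   T   T   T   T   T   T   T   T   T   T   T   T   T   T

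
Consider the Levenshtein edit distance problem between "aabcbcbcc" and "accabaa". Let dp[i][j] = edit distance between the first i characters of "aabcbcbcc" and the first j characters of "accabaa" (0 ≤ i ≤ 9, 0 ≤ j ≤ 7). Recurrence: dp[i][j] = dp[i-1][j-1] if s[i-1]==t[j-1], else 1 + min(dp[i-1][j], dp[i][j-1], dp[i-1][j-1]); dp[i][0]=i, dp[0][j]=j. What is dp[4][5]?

   ''  a  c  c  a  b  a  a
''  0  1  2  3  4  5  6  7
 a  1  0  1  2  3  4  5  6
 a  2  1  1  2  2  3  4  5
 b  3  2  2  2  3  2  3  4
 c  4  3  2  2  3  3  3  4
 b  5  4  3  3  3  3  4  4
 c  6  5  4  3  4  4  4  5
 b  7  6  5  4  4  4  5  5
 c  8  7  6  5  5  5  5  6
 c  9  8  7  6  6  6  6  6

3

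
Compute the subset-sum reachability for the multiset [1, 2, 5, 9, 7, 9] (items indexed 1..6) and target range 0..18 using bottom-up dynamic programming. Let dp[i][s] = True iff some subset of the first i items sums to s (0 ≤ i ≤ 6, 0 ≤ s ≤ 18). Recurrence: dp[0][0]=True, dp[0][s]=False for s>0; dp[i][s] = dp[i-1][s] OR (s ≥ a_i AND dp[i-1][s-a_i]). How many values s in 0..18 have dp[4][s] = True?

i\s   0   1   2   3   4   5   6   7   8   9  10  11  12  13  14  15  16  17  18
  0   T   F   F   F   F   F   F   F   F   F   F   F   F   F   F   F   F   F   F
  1   T   T   F   F   F   F   F   F   F   F   F   F   F   F   F   F   F   F   F
  2   T   T   T   T   F   F   F   F   F   F   F   F   F   F   F   F   F   F   F
  3   T   T   T   T   F   T   T   T   T   F   F   F   F   F   F   F   F   F   F
  4   T   T   T   T   F   T   T   T   T   T   T   T   T   F   T   T   T   T   F
  5   T   T   T   T   F   T   T   T   T   T   T   T   T   T   T   T   T   T   T
  6   T   T   T   T   F   T   T   T   T   T   T   T   T   T   T   T   T   T   T

16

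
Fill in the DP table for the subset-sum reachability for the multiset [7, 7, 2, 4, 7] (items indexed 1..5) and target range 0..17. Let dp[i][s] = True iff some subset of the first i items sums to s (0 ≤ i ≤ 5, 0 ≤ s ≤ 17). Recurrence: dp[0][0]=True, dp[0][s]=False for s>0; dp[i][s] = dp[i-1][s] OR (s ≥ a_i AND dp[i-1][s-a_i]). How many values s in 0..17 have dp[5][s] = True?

10

i\s   0   1   2   3   4   5   6   7   8   9  10  11  12  13  14  15  16  17
  0   T   F   F   F   F   F   F   F   F   F   F   F   F   F   F   F   F   F
  1   T   F   F   F   F   F   F   T   F   F   F   F   F   F   F   F   F   F
  2   T   F   F   F   F   F   F   T   F   F   F   F   F   F   T   F   F   F
  3   T   F   T   F   F   F   F   T   F   T   F   F   F   F   T   F   T   F
  4   T   F   T   F   T   F   T   T   F   T   F   T   F   T   T   F   T   F
  5   T   F   T   F   T   F   T   T   F   T   F   T   F   T   T   F   T   F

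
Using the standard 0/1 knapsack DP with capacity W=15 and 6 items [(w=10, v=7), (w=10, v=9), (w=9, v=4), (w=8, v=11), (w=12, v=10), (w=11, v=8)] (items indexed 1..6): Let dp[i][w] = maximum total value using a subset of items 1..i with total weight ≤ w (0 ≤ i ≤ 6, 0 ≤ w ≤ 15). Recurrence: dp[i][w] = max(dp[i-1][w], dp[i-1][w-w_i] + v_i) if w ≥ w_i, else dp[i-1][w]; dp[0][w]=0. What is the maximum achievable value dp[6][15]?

i\w   0   1   2   3   4   5   6   7   8   9  10  11  12  13  14  15
  0   0   0   0   0   0   0   0   0   0   0   0   0   0   0   0   0
  1   0   0   0   0   0   0   0   0   0   0   7   7   7   7   7   7
  2   0   0   0   0   0   0   0   0   0   0   9   9   9   9   9   9
  3   0   0   0   0   0   0   0   0   0   4   9   9   9   9   9   9
  4   0   0   0   0   0   0   0   0  11  11  11  11  11  11  11  11
  5   0   0   0   0   0   0   0   0  11  11  11  11  11  11  11  11
  6   0   0   0   0   0   0   0   0  11  11  11  11  11  11  11  11

11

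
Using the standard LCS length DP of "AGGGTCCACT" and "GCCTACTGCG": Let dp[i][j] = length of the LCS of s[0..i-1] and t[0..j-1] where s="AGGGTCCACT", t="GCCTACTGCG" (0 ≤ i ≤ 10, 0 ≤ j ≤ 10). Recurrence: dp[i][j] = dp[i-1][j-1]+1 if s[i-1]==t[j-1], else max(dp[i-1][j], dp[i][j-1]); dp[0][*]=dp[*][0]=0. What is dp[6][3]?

   ''  G  C  C  T  A  C  T  G  C  G
''  0  0  0  0  0  0  0  0  0  0  0
 A  0  0  0  0  0  1  1  1  1  1  1
 G  0  1  1  1  1  1  1  1  2  2  2
 G  0  1  1  1  1  1  1  1  2  2  3
 G  0  1  1  1  1  1  1  1  2  2  3
 T  0  1  1  1  2  2  2  2  2  2  3
 C  0  1  2  2  2  2  3  3  3  3  3
 C  0  1  2  3  3  3  3  3  3  4  4
 A  0  1  2  3  3  4  4  4  4  4  4
 C  0  1  2  3  3  4  5  5  5  5  5
 T  0  1  2  3  4  4  5  6  6  6  6

2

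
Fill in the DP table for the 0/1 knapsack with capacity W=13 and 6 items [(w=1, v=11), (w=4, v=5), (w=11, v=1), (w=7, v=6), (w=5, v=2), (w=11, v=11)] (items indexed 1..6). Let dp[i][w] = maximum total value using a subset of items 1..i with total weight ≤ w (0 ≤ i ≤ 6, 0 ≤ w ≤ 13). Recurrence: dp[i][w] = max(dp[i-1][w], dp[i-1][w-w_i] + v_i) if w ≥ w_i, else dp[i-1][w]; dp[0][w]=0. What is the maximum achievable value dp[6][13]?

i\w   0   1   2   3   4   5   6   7   8   9  10  11  12  13
  0   0   0   0   0   0   0   0   0   0   0   0   0   0   0
  1   0  11  11  11  11  11  11  11  11  11  11  11  11  11
  2   0  11  11  11  11  16  16  16  16  16  16  16  16  16
  3   0  11  11  11  11  16  16  16  16  16  16  16  16  16
  4   0  11  11  11  11  16  16  16  17  17  17  17  22  22
  5   0  11  11  11  11  16  16  16  17  17  18  18  22  22
  6   0  11  11  11  11  16  16  16  17  17  18  18  22  22

22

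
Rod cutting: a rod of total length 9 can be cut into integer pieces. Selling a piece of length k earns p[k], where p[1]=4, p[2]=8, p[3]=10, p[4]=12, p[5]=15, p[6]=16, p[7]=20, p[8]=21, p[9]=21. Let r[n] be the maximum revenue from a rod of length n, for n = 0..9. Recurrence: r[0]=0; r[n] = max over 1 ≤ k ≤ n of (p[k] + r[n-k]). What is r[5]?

   n    0    1    2    3    4    5    6    7    8    9
r[n]    0    4    8   12   16   20   24   28   32   36

20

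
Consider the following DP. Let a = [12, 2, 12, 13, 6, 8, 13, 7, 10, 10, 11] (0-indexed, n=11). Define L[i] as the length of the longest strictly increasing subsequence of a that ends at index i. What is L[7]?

3

   i    0    1    2    3    4    5    6    7    8    9   10
a[i]   12    2   12   13    6    8   13    7   10   10   11
L[i]    1    1    2    3    2    3    4    3    4    4    5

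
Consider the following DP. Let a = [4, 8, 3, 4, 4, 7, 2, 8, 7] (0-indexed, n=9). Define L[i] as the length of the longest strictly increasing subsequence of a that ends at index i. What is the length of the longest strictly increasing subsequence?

   i    0    1    2    3    4    5    6    7    8
a[i]    4    8    3    4    4    7    2    8    7
L[i]    1    2    1    2    2    3    1    4    3

4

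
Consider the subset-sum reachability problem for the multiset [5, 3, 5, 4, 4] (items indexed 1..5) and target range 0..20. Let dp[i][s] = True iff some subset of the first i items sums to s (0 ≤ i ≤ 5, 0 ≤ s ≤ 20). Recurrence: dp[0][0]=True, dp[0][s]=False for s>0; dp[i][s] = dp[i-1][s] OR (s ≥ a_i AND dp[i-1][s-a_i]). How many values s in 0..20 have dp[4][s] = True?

i\s   0   1   2   3   4   5   6   7   8   9  10  11  12  13  14  15  16  17  18  19  20
  0   T   F   F   F   F   F   F   F   F   F   F   F   F   F   F   F   F   F   F   F   F
  1   T   F   F   F   F   T   F   F   F   F   F   F   F   F   F   F   F   F   F   F   F
  2   T   F   F   T   F   T   F   F   T   F   F   F   F   F   F   F   F   F   F   F   F
  3   T   F   F   T   F   T   F   F   T   F   T   F   F   T   F   F   F   F   F   F   F
  4   T   F   F   T   T   T   F   T   T   T   T   F   T   T   T   F   F   T   F   F   F
  5   T   F   F   T   T   T   F   T   T   T   T   T   T   T   T   F   T   T   T   F   F

12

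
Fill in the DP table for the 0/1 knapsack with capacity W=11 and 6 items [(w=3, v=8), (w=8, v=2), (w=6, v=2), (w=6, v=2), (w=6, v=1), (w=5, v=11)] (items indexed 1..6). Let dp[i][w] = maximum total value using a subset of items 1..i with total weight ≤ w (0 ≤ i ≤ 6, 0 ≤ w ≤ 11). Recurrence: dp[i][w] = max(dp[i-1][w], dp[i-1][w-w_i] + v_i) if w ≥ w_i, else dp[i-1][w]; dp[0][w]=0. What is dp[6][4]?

8

i\w   0   1   2   3   4   5   6   7   8   9  10  11
  0   0   0   0   0   0   0   0   0   0   0   0   0
  1   0   0   0   8   8   8   8   8   8   8   8   8
  2   0   0   0   8   8   8   8   8   8   8   8  10
  3   0   0   0   8   8   8   8   8   8  10  10  10
  4   0   0   0   8   8   8   8   8   8  10  10  10
  5   0   0   0   8   8   8   8   8   8  10  10  10
  6   0   0   0   8   8  11  11  11  19  19  19  19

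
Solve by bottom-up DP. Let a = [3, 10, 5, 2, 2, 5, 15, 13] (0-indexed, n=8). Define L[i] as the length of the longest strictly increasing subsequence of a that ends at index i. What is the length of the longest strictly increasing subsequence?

3

   i    0    1    2    3    4    5    6    7
a[i]    3   10    5    2    2    5   15   13
L[i]    1    2    2    1    1    2    3    3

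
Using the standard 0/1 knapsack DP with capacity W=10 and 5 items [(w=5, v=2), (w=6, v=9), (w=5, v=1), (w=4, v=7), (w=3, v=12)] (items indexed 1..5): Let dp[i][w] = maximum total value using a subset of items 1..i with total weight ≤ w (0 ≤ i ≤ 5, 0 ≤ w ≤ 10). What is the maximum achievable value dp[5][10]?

i\w   0   1   2   3   4   5   6   7   8   9  10
  0   0   0   0   0   0   0   0   0   0   0   0
  1   0   0   0   0   0   2   2   2   2   2   2
  2   0   0   0   0   0   2   9   9   9   9   9
  3   0   0   0   0   0   2   9   9   9   9   9
  4   0   0   0   0   7   7   9   9   9   9  16
  5   0   0   0  12  12  12  12  19  19  21  21

21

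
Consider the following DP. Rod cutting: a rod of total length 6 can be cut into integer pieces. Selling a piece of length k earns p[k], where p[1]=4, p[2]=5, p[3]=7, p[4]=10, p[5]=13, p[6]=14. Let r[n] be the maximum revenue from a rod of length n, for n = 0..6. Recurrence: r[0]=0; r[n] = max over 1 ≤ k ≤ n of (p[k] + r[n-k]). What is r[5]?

   n    0    1    2    3    4    5    6
r[n]    0    4    8   12   16   20   24

20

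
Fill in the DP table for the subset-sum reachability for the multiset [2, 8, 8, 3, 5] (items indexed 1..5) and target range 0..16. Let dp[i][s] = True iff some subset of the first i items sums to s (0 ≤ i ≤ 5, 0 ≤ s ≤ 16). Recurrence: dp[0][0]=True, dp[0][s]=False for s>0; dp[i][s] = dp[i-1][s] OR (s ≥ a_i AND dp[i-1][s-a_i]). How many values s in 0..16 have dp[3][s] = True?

5

i\s   0   1   2   3   4   5   6   7   8   9  10  11  12  13  14  15  16
  0   T   F   F   F   F   F   F   F   F   F   F   F   F   F   F   F   F
  1   T   F   T   F   F   F   F   F   F   F   F   F   F   F   F   F   F
  2   T   F   T   F   F   F   F   F   T   F   T   F   F   F   F   F   F
  3   T   F   T   F   F   F   F   F   T   F   T   F   F   F   F   F   T
  4   T   F   T   T   F   T   F   F   T   F   T   T   F   T   F   F   T
  5   T   F   T   T   F   T   F   T   T   F   T   T   F   T   F   T   T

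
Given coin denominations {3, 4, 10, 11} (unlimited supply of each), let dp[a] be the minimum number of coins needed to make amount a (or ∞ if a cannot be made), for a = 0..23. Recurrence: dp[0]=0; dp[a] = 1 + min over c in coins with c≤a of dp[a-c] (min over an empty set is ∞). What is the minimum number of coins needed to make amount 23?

3

 a  0  1  2  3  4  5  6  7  8  9 10 11 12 13 14 15 16 17 18 19 20 21 22 23
dp  0  -  -  1  1  -  2  2  2  3  1  1  3  2  2  2  3  3  3  3  2  2  2  3
(- denotes ∞ / unreachable)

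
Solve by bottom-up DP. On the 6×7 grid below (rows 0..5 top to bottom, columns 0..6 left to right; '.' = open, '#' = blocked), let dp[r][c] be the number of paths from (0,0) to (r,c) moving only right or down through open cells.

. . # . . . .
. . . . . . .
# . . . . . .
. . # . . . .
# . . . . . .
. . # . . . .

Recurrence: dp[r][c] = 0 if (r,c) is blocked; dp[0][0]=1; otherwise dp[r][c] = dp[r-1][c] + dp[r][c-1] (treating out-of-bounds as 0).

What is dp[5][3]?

r\c   0   1   2   3   4   5   6
  0   1   1   0   0   0   0   0
  1   1   2   2   2   2   2   2
  2   0   2   4   6   8  10  12
  3   0   2   0   6  14  24  36
  4   0   2   2   8  22  46  82
  5   0   2   0   8  30  76 158

8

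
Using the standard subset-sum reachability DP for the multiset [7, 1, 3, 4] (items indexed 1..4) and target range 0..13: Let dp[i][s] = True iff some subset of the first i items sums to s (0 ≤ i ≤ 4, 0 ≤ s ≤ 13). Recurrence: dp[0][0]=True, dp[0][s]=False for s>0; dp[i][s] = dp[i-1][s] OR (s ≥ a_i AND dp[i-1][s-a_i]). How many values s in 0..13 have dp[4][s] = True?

10

i\s   0   1   2   3   4   5   6   7   8   9  10  11  12  13
  0   T   F   F   F   F   F   F   F   F   F   F   F   F   F
  1   T   F   F   F   F   F   F   T   F   F   F   F   F   F
  2   T   T   F   F   F   F   F   T   T   F   F   F   F   F
  3   T   T   F   T   T   F   F   T   T   F   T   T   F   F
  4   T   T   F   T   T   T   F   T   T   F   T   T   T   F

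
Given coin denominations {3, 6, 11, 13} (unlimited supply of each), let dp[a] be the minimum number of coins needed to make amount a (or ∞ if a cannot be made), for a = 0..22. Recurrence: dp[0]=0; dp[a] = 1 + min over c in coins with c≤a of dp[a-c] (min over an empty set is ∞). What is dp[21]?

4

 a  0  1  2  3  4  5  6  7  8  9 10 11 12 13 14 15 16 17 18 19 20 21 22
dp  0  -  -  1  -  -  1  -  -  2  -  1  2  1  2  3  2  2  3  2  3  4  2
(- denotes ∞ / unreachable)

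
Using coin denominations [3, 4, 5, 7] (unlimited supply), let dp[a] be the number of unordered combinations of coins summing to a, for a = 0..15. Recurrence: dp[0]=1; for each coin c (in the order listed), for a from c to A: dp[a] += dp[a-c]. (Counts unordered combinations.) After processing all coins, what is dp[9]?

2

after  coin     0     1     2     3     4     5     6     7     8     9    10    11    12    13    14    15
          3     1     0     0     1     0     0     1     0     0     1     0     0     1     0     0     1
          4     1     0     0     1     1     0     1     1     1     1     1     1     2     1     1     2
          5     1     0     0     1     1     1     1     1     2     2     2     2     3     3     3     4
          7     1     0     0     1     1     1     1     2     2     2     3     3     4     4     5     6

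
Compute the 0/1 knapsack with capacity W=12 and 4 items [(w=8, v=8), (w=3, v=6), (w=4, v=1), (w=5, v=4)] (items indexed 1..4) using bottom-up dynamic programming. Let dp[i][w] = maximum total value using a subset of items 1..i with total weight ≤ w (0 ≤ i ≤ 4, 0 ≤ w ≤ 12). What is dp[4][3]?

i\w   0   1   2   3   4   5   6   7   8   9  10  11  12
  0   0   0   0   0   0   0   0   0   0   0   0   0   0
  1   0   0   0   0   0   0   0   0   8   8   8   8   8
  2   0   0   0   6   6   6   6   6   8   8   8  14  14
  3   0   0   0   6   6   6   6   7   8   8   8  14  14
  4   0   0   0   6   6   6   6   7  10  10  10  14  14

6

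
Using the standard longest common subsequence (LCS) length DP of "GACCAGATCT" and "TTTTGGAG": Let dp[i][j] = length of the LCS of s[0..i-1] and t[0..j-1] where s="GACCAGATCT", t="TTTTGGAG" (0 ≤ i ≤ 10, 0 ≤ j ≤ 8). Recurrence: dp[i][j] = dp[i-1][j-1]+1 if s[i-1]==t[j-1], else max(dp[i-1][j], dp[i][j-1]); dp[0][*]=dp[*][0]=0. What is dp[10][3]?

   ''  T  T  T  T  G  G  A  G
''  0  0  0  0  0  0  0  0  0
 G  0  0  0  0  0  1  1  1  1
 A  0  0  0  0  0  1  1  2  2
 C  0  0  0  0  0  1  1  2  2
 C  0  0  0  0  0  1  1  2  2
 A  0  0  0  0  0  1  1  2  2
 G  0  0  0  0  0  1  2  2  3
 A  0  0  0  0  0  1  2  3  3
 T  0  1  1  1  1  1  2  3  3
 C  0  1  1  1  1  1  2  3  3
 T  0  1  2  2  2  2  2  3  3

2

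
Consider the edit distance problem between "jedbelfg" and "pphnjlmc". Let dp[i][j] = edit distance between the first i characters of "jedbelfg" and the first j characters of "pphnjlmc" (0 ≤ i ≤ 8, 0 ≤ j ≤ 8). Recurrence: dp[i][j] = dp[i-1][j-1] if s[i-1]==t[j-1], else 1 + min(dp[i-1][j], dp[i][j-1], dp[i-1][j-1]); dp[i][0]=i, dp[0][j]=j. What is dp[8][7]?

7

   ''  p  p  h  n  j  l  m  c
''  0  1  2  3  4  5  6  7  8
 j  1  1  2  3  4  4  5  6  7
 e  2  2  2  3  4  5  5  6  7
 d  3  3  3  3  4  5  6  6  7
 b  4  4  4  4  4  5  6  7  7
 e  5  5  5  5  5  5  6  7  8
 l  6  6  6  6  6  6  5  6  7
 f  7  7  7  7  7  7  6  6  7
 g  8  8  8  8  8  8  7  7  7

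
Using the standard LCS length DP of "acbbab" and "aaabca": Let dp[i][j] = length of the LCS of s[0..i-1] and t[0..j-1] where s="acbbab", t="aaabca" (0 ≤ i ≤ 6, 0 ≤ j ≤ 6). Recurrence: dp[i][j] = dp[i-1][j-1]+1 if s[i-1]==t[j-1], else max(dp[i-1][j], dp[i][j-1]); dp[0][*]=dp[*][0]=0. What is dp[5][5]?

2

   ''  a  a  a  b  c  a
''  0  0  0  0  0  0  0
 a  0  1  1  1  1  1  1
 c  0  1  1  1  1  2  2
 b  0  1  1  1  2  2  2
 b  0  1  1  1  2  2  2
 a  0  1  2  2  2  2  3
 b  0  1  2  2  3  3  3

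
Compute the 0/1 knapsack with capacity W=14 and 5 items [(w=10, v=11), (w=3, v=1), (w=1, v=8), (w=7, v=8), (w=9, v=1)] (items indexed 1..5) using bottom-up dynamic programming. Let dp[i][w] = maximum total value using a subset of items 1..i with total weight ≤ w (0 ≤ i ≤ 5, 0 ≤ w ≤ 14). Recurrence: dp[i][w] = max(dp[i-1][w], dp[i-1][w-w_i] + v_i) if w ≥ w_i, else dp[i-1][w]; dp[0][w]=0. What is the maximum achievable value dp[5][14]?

i\w   0   1   2   3   4   5   6   7   8   9  10  11  12  13  14
  0   0   0   0   0   0   0   0   0   0   0   0   0   0   0   0
  1   0   0   0   0   0   0   0   0   0   0  11  11  11  11  11
  2   0   0   0   1   1   1   1   1   1   1  11  11  11  12  12
  3   0   8   8   8   9   9   9   9   9   9  11  19  19  19  20
  4   0   8   8   8   9   9   9   9  16  16  16  19  19  19  20
  5   0   8   8   8   9   9   9   9  16  16  16  19  19  19  20

20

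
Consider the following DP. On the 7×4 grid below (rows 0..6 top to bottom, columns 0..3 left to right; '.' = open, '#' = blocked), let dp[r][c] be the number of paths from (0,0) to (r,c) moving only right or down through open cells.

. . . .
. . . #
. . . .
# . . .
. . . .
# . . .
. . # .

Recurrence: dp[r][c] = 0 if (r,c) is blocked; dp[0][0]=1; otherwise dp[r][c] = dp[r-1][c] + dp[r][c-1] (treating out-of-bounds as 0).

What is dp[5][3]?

42

r\c   0   1   2   3
  0   1   1   1   1
  1   1   2   3   0
  2   1   3   6   6
  3   0   3   9  15
  4   0   3  12  27
  5   0   3  15  42
  6   0   3   0  42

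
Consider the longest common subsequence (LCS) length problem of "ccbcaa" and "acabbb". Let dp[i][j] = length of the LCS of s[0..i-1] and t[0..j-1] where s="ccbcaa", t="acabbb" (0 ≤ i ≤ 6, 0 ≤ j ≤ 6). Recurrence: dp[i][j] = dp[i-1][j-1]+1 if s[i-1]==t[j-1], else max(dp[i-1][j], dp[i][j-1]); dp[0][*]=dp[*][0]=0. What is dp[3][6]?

2

   ''  a  c  a  b  b  b
''  0  0  0  0  0  0  0
 c  0  0  1  1  1  1  1
 c  0  0  1  1  1  1  1
 b  0  0  1  1  2  2  2
 c  0  0  1  1  2  2  2
 a  0  1  1  2  2  2  2
 a  0  1  1  2  2  2  2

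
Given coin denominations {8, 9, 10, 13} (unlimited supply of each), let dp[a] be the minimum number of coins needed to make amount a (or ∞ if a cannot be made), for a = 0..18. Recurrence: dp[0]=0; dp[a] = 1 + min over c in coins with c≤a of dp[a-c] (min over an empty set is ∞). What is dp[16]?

 a  0  1  2  3  4  5  6  7  8  9 10 11 12 13 14 15 16 17 18
dp  0  -  -  -  -  -  -  -  1  1  1  -  -  1  -  -  2  2  2
(- denotes ∞ / unreachable)

2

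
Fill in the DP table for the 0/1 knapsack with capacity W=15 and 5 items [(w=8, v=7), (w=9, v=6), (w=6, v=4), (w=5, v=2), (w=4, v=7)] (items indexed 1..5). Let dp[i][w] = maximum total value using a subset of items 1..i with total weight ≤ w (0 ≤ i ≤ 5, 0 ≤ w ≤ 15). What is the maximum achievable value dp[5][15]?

i\w   0   1   2   3   4   5   6   7   8   9  10  11  12  13  14  15
  0   0   0   0   0   0   0   0   0   0   0   0   0   0   0   0   0
  1   0   0   0   0   0   0   0   0   7   7   7   7   7   7   7   7
  2   0   0   0   0   0   0   0   0   7   7   7   7   7   7   7   7
  3   0   0   0   0   0   0   4   4   7   7   7   7   7   7  11  11
  4   0   0   0   0   0   2   4   4   7   7   7   7   7   9  11  11
  5   0   0   0   0   7   7   7   7   7   9  11  11  14  14  14  14

14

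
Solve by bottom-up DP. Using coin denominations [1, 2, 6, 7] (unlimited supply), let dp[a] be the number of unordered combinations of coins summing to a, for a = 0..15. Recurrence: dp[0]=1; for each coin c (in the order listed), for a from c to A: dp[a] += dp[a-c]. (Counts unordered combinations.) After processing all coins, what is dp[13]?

after  coin     0     1     2     3     4     5     6     7     8     9    10    11    12    13    14    15
          1     1     1     1     1     1     1     1     1     1     1     1     1     1     1     1     1
          2     1     1     2     2     3     3     4     4     5     5     6     6     7     7     8     8
          6     1     1     2     2     3     3     5     5     7     7     9     9    12    12    15    15
          7     1     1     2     2     3     3     5     6     8     9    11    12    15    17    21    23

17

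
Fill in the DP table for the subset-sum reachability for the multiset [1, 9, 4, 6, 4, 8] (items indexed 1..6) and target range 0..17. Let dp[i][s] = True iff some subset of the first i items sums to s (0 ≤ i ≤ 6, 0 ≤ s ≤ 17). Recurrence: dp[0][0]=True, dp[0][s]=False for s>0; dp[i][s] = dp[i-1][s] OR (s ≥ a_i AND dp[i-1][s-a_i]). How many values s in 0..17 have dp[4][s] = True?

i\s   0   1   2   3   4   5   6   7   8   9  10  11  12  13  14  15  16  17
  0   T   F   F   F   F   F   F   F   F   F   F   F   F   F   F   F   F   F
  1   T   T   F   F   F   F   F   F   F   F   F   F   F   F   F   F   F   F
  2   T   T   F   F   F   F   F   F   F   T   T   F   F   F   F   F   F   F
  3   T   T   F   F   T   T   F   F   F   T   T   F   F   T   T   F   F   F
  4   T   T   F   F   T   T   T   T   F   T   T   T   F   T   T   T   T   F
  5   T   T   F   F   T   T   T   T   T   T   T   T   F   T   T   T   T   T
  6   T   T   F   F   T   T   T   T   T   T   T   T   T   T   T   T   T   T

13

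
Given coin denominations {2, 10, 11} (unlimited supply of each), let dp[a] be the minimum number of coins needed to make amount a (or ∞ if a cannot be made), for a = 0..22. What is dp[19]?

 a  0  1  2  3  4  5  6  7  8  9 10 11 12 13 14 15 16 17 18 19 20 21 22
dp  0  -  1  -  2  -  3  -  4  -  1  1  2  2  3  3  4  4  5  5  2  2  2
(- denotes ∞ / unreachable)

5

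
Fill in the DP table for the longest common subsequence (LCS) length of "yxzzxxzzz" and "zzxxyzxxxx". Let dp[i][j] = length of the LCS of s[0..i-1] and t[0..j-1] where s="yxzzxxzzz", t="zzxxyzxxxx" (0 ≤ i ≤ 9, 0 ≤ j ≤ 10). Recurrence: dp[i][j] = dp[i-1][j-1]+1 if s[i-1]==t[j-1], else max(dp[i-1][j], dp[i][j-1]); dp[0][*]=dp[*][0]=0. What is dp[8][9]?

   ''  z  z  x  x  y  z  x  x  x  x
''  0  0  0  0  0  0  0  0  0  0  0
 y  0  0  0  0  0  1  1  1  1  1  1
 x  0  0  0  1  1  1  1  2  2  2  2
 z  0  1  1  1  1  1  2  2  2  2  2
 z  0  1  2  2  2  2  2  2  2  2  2
 x  0  1  2  3  3  3  3  3  3  3  3
 x  0  1  2  3  4  4  4  4  4  4  4
 z  0  1  2  3  4  4  5  5  5  5  5
 z  0  1  2  3  4  4  5  5  5  5  5
 z  0  1  2  3  4  4  5  5  5  5  5

5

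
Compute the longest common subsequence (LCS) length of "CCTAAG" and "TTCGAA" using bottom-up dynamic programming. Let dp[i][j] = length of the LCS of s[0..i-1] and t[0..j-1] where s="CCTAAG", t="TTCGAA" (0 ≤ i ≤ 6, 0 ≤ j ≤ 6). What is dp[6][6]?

3

   ''  T  T  C  G  A  A
''  0  0  0  0  0  0  0
 C  0  0  0  1  1  1  1
 C  0  0  0  1  1  1  1
 T  0  1  1  1  1  1  1
 A  0  1  1  1  1  2  2
 A  0  1  1  1  1  2  3
 G  0  1  1  1  2  2  3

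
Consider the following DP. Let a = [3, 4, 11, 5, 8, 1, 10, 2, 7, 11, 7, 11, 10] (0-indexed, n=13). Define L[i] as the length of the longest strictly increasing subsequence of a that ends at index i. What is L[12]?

5

   i    0    1    2    3    4    5    6    7    8    9   10   11   12
a[i]    3    4   11    5    8    1   10    2    7   11    7   11   10
L[i]    1    2    3    3    4    1    5    2    4    6    4    6    5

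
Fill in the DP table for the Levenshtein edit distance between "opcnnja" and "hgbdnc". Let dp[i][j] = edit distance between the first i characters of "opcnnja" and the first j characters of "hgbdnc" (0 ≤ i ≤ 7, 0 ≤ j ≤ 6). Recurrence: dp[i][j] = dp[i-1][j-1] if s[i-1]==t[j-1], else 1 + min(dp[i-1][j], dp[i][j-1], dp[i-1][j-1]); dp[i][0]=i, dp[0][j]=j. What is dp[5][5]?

4

   ''  h  g  b  d  n  c
''  0  1  2  3  4  5  6
 o  1  1  2  3  4  5  6
 p  2  2  2  3  4  5  6
 c  3  3  3  3  4  5  5
 n  4  4  4  4  4  4  5
 n  5  5  5  5  5  4  5
 j  6  6  6  6  6  5  5
 a  7  7  7  7  7  6  6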